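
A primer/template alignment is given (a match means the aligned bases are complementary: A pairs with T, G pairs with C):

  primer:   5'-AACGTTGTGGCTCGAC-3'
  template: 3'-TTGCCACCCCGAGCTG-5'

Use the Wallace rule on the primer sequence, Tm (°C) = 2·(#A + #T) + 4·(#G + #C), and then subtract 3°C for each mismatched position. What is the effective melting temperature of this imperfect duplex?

Primer base counts: A=3, T=4, G=5, C=4 → A+T=7, G+C=9
Perfect-match Tm = 2(7) + 4(9) = 14 + 36 = 50°C
Mismatches (positions where the bases are not complementary): 2 (at positions 5, 8)
Effective Tm = 50 − 2×3 = 50 − 6 = 44°C

44°C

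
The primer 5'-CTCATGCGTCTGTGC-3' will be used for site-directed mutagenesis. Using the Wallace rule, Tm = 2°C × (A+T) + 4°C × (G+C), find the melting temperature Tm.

48°C

C=5, T=5, G=4, A=1
A+T = 6, G+C = 9
Tm = 2×6 + 4×9 = 48°C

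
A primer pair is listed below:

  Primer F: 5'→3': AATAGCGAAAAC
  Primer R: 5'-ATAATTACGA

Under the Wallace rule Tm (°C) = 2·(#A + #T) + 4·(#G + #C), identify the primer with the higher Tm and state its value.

Primer F: A+T=8, G+C=4 → Tm = 2(8)+4(4) = 32°C
Primer R: A+T=8, G+C=2 → Tm = 2(8)+4(2) = 24°C
32°C vs 24°C → primer F is higher.

Primer F, 32°C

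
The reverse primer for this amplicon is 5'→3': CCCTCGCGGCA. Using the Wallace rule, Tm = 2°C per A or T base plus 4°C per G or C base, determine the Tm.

40°C

Scanning the sequence gives C=6, G=3, T=1, A=1.
A+T = 2, G+C = 9
Tm = 2×2 + 4×9 = 40°C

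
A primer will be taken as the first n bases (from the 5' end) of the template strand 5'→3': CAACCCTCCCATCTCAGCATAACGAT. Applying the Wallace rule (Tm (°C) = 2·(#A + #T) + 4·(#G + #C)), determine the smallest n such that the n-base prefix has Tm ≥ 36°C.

n = 11

First 10 bases: CAACCCTCCC → Tm = 34°C (< 36°C)
First 11 bases: CAACCCTCCCA → Tm = 36°C (≥ 36°C)
Each additional base adds 2°C (A/T) or 4°C (G/C), so Tm is non-decreasing in n; n = 11 is the first length to reach 36°C.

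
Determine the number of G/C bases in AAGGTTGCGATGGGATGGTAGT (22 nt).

Scanning the sequence gives T=6, A=5, C=1, G=10.
Total G or C: 10 + 1 = 11

11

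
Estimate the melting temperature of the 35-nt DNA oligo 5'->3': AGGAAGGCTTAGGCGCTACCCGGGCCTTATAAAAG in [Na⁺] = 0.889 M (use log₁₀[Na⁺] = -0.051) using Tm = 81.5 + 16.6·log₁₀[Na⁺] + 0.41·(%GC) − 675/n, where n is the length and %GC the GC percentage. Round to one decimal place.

83.6°C

Length n = 35. Counting bases: G=11, A=10, C=8, T=6
G+C = 19, so %GC = 19/35 × 100 = 54.286%
Salt term: 16.6 × (-0.051) = -0.847
GC term: 0.41 × 54.286 = 22.257; length term: −675/35 = −19.286
Tm = 81.5 + (-0.847) + 22.257 − 19.286 = 83.624 → 83.6°C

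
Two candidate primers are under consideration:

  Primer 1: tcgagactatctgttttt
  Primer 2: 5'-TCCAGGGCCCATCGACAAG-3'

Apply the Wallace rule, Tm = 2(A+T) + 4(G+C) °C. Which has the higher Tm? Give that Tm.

Primer 1: A+T=12, G+C=6 → Tm = 2(12)+4(6) = 48°C
Primer 2: A+T=7, G+C=12 → Tm = 2(7)+4(12) = 62°C
48°C vs 62°C → primer 2 is higher.

Primer 2, 62°C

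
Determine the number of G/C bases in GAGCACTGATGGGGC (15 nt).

Counting bases: A=3, G=7, C=3, T=2
Total G or C: 7 + 3 = 10

10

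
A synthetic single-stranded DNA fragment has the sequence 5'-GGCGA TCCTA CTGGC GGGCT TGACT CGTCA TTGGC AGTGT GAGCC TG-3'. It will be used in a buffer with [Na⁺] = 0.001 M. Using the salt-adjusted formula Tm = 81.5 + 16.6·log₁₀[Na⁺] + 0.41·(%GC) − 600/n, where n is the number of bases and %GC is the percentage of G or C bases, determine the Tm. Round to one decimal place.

Length n = 47. C=12, T=12, G=17, A=6
G+C = 29, so %GC = 29/47 × 100 = 61.702%
Salt term: 16.6 × (-3) = -49.8
GC term: 0.41 × 61.702 = 25.298; length term: −600/47 = −12.766
Tm = 81.5 + (-49.8) + 25.298 − 12.766 = 44.232 → 44.2°C

44.2°C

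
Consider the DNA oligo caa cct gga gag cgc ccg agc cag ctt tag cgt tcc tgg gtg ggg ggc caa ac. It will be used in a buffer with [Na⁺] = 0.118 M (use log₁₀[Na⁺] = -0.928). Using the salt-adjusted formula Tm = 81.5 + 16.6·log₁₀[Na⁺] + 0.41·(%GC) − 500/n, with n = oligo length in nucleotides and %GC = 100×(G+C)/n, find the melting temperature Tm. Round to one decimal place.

Length n = 53. Base counts: T=8, C=16, G=19, A=10
G+C = 35, so %GC = 35/53 × 100 = 66.038%
Salt term: 16.6 × (-0.928) = -15.405
GC term: 0.41 × 66.038 = 27.076; length term: −500/53 = −9.434
Tm = 81.5 + (-15.405) + 27.076 − 9.434 = 83.737 → 83.7°C

83.7°C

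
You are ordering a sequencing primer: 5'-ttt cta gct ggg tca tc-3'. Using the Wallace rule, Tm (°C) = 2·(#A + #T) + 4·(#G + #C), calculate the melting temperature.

Base counts: C=4, T=7, A=2, G=4
AT pairs contribute 9, GC pairs contribute 8.
Tm = 2(9) + 4(8) = 18 + 32 = 50°C

50°C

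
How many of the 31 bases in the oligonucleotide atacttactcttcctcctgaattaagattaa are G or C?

Scanning the sequence gives A=10, G=2, T=12, C=7.
Total G or C: 2 + 7 = 9

9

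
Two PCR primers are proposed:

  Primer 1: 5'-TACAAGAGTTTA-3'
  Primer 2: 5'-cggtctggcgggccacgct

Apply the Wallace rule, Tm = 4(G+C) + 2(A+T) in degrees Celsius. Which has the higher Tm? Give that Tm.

Primer 1: A+T=9, G+C=3 → Tm = 2(9)+4(3) = 30°C
Primer 2: A+T=4, G+C=15 → Tm = 2(4)+4(15) = 68°C
30°C vs 68°C → primer 2 is higher.

Primer 2, 68°C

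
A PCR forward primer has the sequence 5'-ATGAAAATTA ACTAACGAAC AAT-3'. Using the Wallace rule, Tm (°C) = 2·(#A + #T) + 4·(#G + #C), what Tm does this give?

56°C

Scanning the sequence gives T=5, G=2, A=13, C=3.
So N_AT = 18 and N_GC = 5.
Tm = 2(18) + 4(5) = 36 + 20 = 56°C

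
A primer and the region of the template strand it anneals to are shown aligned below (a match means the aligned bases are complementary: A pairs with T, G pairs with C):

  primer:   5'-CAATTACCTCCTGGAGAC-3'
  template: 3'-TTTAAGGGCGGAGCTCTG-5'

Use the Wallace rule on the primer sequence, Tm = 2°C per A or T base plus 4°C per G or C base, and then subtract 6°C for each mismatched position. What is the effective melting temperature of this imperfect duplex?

30°C

Primer base counts: A=5, T=4, G=3, C=6 → A+T=9, G+C=9
Perfect-match Tm = 2(9) + 4(9) = 18 + 36 = 54°C
Mismatches (positions where the bases are not complementary): 4 (at positions 1, 6, 9, 13)
Effective Tm = 54 − 4×6 = 54 − 24 = 30°C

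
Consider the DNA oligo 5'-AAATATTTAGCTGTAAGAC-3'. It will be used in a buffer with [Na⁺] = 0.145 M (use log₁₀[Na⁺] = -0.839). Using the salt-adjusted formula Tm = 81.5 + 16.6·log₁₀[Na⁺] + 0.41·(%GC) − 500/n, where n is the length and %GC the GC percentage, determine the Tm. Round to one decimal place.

52.0°C

Length n = 19. G=3, C=2, T=6, A=8
G+C = 5, so %GC = 5/19 × 100 = 26.316%
Salt term: 16.6 × (-0.839) = -13.927
GC term: 0.41 × 26.316 = 10.79; length term: −500/19 = −26.316
Tm = 81.5 + (-13.927) + 10.79 − 26.316 = 52.047 → 52.0°C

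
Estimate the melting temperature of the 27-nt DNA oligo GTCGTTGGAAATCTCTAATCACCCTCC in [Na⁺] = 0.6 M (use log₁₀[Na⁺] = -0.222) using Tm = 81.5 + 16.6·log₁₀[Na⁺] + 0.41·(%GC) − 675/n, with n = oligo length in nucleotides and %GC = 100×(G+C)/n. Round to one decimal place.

72.6°C

Length n = 27. T=8, A=6, C=9, G=4
G+C = 13, so %GC = 13/27 × 100 = 48.148%
Salt term: 16.6 × (-0.222) = -3.685
GC term: 0.41 × 48.148 = 19.741; length term: −675/27 = −25
Tm = 81.5 + (-3.685) + 19.741 − 25 = 72.556 → 72.6°C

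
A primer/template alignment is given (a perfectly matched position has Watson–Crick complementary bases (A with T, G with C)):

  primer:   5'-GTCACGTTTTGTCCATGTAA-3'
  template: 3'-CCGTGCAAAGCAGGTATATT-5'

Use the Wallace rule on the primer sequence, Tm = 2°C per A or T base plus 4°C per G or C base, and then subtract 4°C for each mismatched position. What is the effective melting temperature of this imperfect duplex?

44°C

Primer base counts: A=4, T=8, G=4, C=4 → A+T=12, G+C=8
Perfect-match Tm = 2(12) + 4(8) = 24 + 32 = 56°C
Mismatches (positions where the bases are not complementary): 3 (at positions 2, 10, 17)
Effective Tm = 56 − 3×4 = 56 − 12 = 44°C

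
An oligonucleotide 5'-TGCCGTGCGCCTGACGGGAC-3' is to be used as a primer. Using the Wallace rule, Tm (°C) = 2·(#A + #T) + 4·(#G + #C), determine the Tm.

70°C

Base counts: T=3, G=8, C=7, A=2
A+T = 5, G+C = 15
Tm = 2(5) + 4(15) = 10 + 60 = 70°C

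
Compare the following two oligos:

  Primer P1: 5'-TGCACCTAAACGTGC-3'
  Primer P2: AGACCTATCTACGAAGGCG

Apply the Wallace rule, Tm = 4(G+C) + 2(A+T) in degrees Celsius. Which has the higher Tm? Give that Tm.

Primer P1: A+T=7, G+C=8 → Tm = 2(7)+4(8) = 46°C
Primer P2: A+T=9, G+C=10 → Tm = 2(9)+4(10) = 58°C
46°C vs 58°C → primer P2 is higher.

Primer P2, 58°C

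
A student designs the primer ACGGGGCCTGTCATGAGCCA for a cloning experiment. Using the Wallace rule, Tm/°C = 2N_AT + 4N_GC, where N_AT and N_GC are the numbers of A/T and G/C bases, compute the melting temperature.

Counting bases: T=3, A=4, C=6, G=7
A+T = 7, G+C = 13
Tm = 2(7) + 4(13) = 14 + 52 = 66°C

66°C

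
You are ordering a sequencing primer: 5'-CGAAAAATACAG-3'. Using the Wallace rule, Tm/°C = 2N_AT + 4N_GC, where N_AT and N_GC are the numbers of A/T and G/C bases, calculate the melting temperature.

32°C

Base counts: T=1, C=2, G=2, A=7
AT pairs contribute 8, GC pairs contribute 4.
Tm = 2×8 + 4×4 = 32°C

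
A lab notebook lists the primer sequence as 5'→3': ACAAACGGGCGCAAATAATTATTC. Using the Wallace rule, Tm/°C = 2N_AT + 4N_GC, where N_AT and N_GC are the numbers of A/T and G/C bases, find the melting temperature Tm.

66°C

Counting bases: G=4, C=5, T=5, A=10
A+T = 15, G+C = 9
Tm = 2×15 + 4×9 = 66°C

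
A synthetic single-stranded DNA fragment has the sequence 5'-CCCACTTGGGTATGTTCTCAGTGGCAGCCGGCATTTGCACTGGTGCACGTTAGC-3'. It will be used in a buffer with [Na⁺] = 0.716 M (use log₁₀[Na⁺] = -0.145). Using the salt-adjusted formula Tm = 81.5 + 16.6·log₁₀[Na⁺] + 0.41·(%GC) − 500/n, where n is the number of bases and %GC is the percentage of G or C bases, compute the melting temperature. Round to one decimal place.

93.4°C

Length n = 54. Base counts: T=15, A=8, C=15, G=16
G+C = 31, so %GC = 31/54 × 100 = 57.407%
Salt term: 16.6 × (-0.145) = -2.407
GC term: 0.41 × 57.407 = 23.537; length term: −500/54 = −9.259
Tm = 81.5 + (-2.407) + 23.537 − 9.259 = 93.371 → 93.4°C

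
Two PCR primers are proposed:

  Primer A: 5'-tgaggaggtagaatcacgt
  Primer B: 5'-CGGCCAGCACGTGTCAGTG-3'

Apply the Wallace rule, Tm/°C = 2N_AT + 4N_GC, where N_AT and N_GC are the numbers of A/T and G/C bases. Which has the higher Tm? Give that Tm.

Primer B, 64°C

Primer A: A+T=10, G+C=9 → Tm = 2(10)+4(9) = 56°C
Primer B: A+T=6, G+C=13 → Tm = 2(6)+4(13) = 64°C
56°C vs 64°C → primer B is higher.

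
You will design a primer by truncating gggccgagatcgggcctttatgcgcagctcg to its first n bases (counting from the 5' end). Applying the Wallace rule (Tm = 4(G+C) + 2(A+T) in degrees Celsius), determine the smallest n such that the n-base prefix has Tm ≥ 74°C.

First 22 bases: GGGCCGAGATCGGGCCTTTATG → Tm = 72°C (< 74°C)
First 23 bases: GGGCCGAGATCGGGCCTTTATGC → Tm = 76°C (≥ 74°C)
Since every base adds ≥2°C, Tm only increases with n, so the threshold is first crossed at n = 23.

n = 23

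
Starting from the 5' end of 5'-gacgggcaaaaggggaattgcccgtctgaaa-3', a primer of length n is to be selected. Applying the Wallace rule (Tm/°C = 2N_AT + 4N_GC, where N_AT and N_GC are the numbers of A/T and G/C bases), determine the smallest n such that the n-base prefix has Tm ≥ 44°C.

n = 14

First 13 bases: GACGGGCAAAAGG → Tm = 42°C (< 44°C)
First 14 bases: GACGGGCAAAAGGG → Tm = 46°C (≥ 44°C)
Each additional base adds 2°C (A/T) or 4°C (G/C), so Tm is non-decreasing in n; n = 14 is the first length to reach 44°C.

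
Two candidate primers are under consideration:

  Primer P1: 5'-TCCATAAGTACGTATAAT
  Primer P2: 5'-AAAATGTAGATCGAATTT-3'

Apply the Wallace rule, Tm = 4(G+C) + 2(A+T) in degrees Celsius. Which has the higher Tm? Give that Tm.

Primer P1, 46°C

Primer P1: A+T=13, G+C=5 → Tm = 2(13)+4(5) = 46°C
Primer P2: A+T=14, G+C=4 → Tm = 2(14)+4(4) = 44°C
46°C vs 44°C → primer P1 is higher.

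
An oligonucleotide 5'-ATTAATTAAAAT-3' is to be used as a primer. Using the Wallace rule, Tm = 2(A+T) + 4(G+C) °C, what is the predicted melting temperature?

A=7, T=5, C=0, G=0
A+T = 12, G+C = 0
Tm = 4·0 + 2·12 = 0 + 24 = 24°C

24°C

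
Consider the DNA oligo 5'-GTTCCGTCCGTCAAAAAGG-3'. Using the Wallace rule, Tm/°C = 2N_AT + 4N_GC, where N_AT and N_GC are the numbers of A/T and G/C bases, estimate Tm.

Counting bases: C=5, A=5, G=5, T=4
So N_AT = 9 and N_GC = 10.
Tm = 4·10 + 2·9 = 40 + 18 = 58°C

58°C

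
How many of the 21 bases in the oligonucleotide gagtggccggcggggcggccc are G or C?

19

G=12, T=1, A=1, C=7
Total G or C: 12 + 7 = 19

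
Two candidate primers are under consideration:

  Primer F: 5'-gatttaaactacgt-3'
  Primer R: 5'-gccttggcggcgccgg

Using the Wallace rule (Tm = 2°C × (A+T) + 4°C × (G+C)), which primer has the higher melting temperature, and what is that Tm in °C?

Primer F: A+T=10, G+C=4 → Tm = 2(10)+4(4) = 36°C
Primer R: A+T=2, G+C=14 → Tm = 2(2)+4(14) = 60°C
36°C vs 60°C → primer R is higher.

Primer R, 60°C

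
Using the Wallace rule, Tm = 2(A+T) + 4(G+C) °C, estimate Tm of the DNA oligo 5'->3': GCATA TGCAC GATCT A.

Counting bases: G=3, A=5, C=4, T=4
A+T = 9, G+C = 7
Tm = 2(9) + 4(7) = 18 + 28 = 46°C

46°C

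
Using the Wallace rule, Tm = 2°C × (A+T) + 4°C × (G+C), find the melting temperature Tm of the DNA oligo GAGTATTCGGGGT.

40°C

Counting bases: C=1, G=6, T=4, A=2
A+T = 6, G+C = 7
Tm = 2×6 + 4×7 = 40°C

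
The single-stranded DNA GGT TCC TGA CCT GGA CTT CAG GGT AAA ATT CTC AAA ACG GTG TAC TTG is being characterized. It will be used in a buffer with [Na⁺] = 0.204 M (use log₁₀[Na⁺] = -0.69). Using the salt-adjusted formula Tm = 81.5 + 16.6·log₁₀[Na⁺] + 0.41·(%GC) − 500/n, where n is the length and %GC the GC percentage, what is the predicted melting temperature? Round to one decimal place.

78.4°C

Length n = 48. Scanning the sequence gives T=14, A=12, G=12, C=10.
G+C = 22, so %GC = 22/48 × 100 = 45.833%
Salt term: 16.6 × (-0.69) = -11.454
GC term: 0.41 × 45.833 = 18.792; length term: −500/48 = −10.417
Tm = 81.5 + (-11.454) + 18.792 − 10.417 = 78.421 → 78.4°C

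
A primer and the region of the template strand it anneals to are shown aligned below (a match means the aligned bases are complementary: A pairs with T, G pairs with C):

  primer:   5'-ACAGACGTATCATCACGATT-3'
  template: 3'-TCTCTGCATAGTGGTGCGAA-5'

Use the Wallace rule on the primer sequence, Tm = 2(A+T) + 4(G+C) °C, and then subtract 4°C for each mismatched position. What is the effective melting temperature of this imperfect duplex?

Primer base counts: A=7, T=5, G=3, C=5 → A+T=12, G+C=8
Perfect-match Tm = 2(12) + 4(8) = 24 + 32 = 56°C
Mismatches (positions where the bases are not complementary): 3 (at positions 2, 13, 18)
Effective Tm = 56 − 3×4 = 56 − 12 = 44°C

44°C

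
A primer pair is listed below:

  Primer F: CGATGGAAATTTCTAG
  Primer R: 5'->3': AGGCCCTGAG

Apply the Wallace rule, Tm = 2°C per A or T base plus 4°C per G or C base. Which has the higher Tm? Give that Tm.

Primer F: A+T=10, G+C=6 → Tm = 2(10)+4(6) = 44°C
Primer R: A+T=3, G+C=7 → Tm = 2(3)+4(7) = 34°C
44°C vs 34°C → primer F is higher.

Primer F, 44°C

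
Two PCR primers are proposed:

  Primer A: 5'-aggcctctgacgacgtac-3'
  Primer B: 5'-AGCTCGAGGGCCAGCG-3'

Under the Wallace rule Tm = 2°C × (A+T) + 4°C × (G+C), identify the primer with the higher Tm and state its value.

Primer A, 58°C

Primer A: A+T=7, G+C=11 → Tm = 2(7)+4(11) = 58°C
Primer B: A+T=4, G+C=12 → Tm = 2(4)+4(12) = 56°C
58°C vs 56°C → primer A is higher.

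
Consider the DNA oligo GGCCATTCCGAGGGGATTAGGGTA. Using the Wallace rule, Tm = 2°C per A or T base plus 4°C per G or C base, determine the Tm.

Counting bases: G=10, C=4, A=5, T=5
AT pairs contribute 10, GC pairs contribute 14.
Tm = 4·14 + 2·10 = 56 + 20 = 76°C

76°C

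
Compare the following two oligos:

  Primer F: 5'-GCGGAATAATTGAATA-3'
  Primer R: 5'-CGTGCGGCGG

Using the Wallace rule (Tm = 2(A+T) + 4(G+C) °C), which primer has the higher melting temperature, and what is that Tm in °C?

Primer F, 42°C

Primer F: A+T=11, G+C=5 → Tm = 2(11)+4(5) = 42°C
Primer R: A+T=1, G+C=9 → Tm = 2(1)+4(9) = 38°C
42°C vs 38°C → primer F is higher.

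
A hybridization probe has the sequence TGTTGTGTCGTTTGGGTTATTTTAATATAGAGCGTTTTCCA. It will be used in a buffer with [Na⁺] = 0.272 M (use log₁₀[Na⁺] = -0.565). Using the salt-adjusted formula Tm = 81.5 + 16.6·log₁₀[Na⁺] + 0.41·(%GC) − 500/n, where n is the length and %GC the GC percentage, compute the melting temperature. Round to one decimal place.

Length n = 41. Scanning the sequence gives T=20, C=4, G=10, A=7.
G+C = 14, so %GC = 14/41 × 100 = 34.146%
Salt term: 16.6 × (-0.565) = -9.379
GC term: 0.41 × 34.146 = 14; length term: −500/41 = −12.195
Tm = 81.5 + (-9.379) + 14 − 12.195 = 73.926 → 73.9°C

73.9°C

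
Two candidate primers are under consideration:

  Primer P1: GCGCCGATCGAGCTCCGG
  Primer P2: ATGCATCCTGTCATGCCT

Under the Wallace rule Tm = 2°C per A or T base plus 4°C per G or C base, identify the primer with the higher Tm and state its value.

Primer P1, 64°C

Primer P1: A+T=4, G+C=14 → Tm = 2(4)+4(14) = 64°C
Primer P2: A+T=9, G+C=9 → Tm = 2(9)+4(9) = 54°C
64°C vs 54°C → primer P1 is higher.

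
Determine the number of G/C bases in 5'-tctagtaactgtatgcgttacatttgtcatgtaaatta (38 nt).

11

C=5, T=16, G=6, A=11
G+C = 6 + 5 = 11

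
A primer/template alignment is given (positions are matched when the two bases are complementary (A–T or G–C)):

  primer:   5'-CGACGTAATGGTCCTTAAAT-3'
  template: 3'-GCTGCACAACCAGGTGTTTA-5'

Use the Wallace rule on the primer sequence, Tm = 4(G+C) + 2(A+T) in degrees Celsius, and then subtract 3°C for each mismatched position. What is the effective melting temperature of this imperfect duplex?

Primer base counts: A=6, T=6, G=4, C=4 → A+T=12, G+C=8
Perfect-match Tm = 2(12) + 4(8) = 24 + 32 = 56°C
Mismatches (positions where the bases are not complementary): 4 (at positions 7, 8, 15, 16)
Effective Tm = 56 − 4×3 = 56 − 12 = 44°C

44°C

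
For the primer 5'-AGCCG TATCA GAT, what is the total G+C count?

Scanning the sequence gives T=3, A=4, G=3, C=3.
G+C = 3 + 3 = 6

6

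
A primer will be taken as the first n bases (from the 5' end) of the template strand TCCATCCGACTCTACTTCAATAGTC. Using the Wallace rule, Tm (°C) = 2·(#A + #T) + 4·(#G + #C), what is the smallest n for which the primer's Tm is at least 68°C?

First 23 bases: TCCATCCGACTCTACTTCAATAG → Tm = 66°C (< 68°C)
First 24 bases: TCCATCCGACTCTACTTCAATAGT → Tm = 68°C (≥ 68°C)
Since every base adds ≥2°C, Tm only increases with n, so the threshold is first crossed at n = 24.

n = 24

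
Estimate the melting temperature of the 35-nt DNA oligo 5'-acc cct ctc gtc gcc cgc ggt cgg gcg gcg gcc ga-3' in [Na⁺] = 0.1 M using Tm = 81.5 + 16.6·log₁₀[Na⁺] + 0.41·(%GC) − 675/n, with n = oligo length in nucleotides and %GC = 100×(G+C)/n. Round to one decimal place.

79.6°C

Length n = 35. Counting bases: A=2, T=4, C=16, G=13
G+C = 29, so %GC = 29/35 × 100 = 82.857%
Salt term: 16.6 × (-1) = -16.6
GC term: 0.41 × 82.857 = 33.971; length term: −675/35 = −19.286
Tm = 81.5 + (-16.6) + 33.971 − 19.286 = 79.585 → 79.6°C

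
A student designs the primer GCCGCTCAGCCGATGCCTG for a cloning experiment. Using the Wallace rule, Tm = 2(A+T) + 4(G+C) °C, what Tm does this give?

Scanning the sequence gives T=3, C=8, G=6, A=2.
AT pairs contribute 5, GC pairs contribute 14.
Tm = 2(5) + 4(14) = 10 + 56 = 66°C

66°C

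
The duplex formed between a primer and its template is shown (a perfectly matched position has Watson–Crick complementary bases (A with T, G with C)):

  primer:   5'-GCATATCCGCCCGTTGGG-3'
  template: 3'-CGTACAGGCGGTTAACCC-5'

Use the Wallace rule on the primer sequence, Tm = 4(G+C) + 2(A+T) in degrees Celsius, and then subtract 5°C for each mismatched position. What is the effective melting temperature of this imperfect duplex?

45°C

Primer base counts: A=2, T=4, G=6, C=6 → A+T=6, G+C=12
Perfect-match Tm = 2(6) + 4(12) = 12 + 48 = 60°C
Mismatches (positions where the bases are not complementary): 3 (at positions 5, 12, 13)
Effective Tm = 60 − 3×5 = 60 − 15 = 45°C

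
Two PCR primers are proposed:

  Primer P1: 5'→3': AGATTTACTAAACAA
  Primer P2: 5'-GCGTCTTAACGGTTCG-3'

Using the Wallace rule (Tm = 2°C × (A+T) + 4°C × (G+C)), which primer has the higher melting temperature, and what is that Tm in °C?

Primer P1: A+T=12, G+C=3 → Tm = 2(12)+4(3) = 36°C
Primer P2: A+T=7, G+C=9 → Tm = 2(7)+4(9) = 50°C
36°C vs 50°C → primer P2 is higher.

Primer P2, 50°C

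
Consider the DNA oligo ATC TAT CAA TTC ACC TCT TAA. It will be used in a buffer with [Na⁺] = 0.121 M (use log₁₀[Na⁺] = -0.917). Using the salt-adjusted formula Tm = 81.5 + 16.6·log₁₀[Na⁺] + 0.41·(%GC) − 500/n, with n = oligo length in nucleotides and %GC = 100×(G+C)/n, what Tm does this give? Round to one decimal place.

Length n = 21. Counting bases: T=8, A=7, C=6, G=0
G+C = 6, so %GC = 6/21 × 100 = 28.571%
Salt term: 16.6 × (-0.917) = -15.222
GC term: 0.41 × 28.571 = 11.714; length term: −500/21 = −23.81
Tm = 81.5 + (-15.222) + 11.714 − 23.81 = 54.182 → 54.2°C

54.2°C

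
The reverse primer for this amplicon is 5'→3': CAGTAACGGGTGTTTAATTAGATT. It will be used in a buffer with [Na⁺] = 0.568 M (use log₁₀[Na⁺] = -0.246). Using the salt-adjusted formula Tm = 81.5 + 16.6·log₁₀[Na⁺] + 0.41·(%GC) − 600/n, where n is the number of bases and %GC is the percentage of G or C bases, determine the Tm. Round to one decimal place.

Length n = 24. Base counts: C=2, G=6, A=7, T=9
G+C = 8, so %GC = 8/24 × 100 = 33.333%
Salt term: 16.6 × (-0.246) = -4.084
GC term: 0.41 × 33.333 = 13.667; length term: −600/24 = −25
Tm = 81.5 + (-4.084) + 13.667 − 25 = 66.083 → 66.1°C

66.1°C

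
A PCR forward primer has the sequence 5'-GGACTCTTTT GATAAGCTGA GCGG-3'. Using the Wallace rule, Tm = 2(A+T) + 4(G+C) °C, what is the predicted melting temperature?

72°C

Base counts: C=4, G=8, T=7, A=5
AT pairs contribute 12, GC pairs contribute 12.
Tm = 2(12) + 4(12) = 24 + 48 = 72°C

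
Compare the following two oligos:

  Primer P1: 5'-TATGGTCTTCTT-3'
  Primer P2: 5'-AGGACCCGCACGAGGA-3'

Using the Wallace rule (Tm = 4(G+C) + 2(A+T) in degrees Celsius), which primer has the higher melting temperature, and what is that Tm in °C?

Primer P1: A+T=8, G+C=4 → Tm = 2(8)+4(4) = 32°C
Primer P2: A+T=5, G+C=11 → Tm = 2(5)+4(11) = 54°C
32°C vs 54°C → primer P2 is higher.

Primer P2, 54°C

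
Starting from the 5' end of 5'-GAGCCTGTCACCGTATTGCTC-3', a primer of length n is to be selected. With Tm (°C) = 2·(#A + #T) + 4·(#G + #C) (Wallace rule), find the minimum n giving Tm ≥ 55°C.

n = 18

First 17 bases: GAGCCTGTCACCGTATT → Tm = 52°C (< 55°C)
First 18 bases: GAGCCTGTCACCGTATTG → Tm = 56°C (≥ 55°C)
Each additional base adds 2°C (A/T) or 4°C (G/C), so Tm is non-decreasing in n; n = 18 is the first length to reach 55°C.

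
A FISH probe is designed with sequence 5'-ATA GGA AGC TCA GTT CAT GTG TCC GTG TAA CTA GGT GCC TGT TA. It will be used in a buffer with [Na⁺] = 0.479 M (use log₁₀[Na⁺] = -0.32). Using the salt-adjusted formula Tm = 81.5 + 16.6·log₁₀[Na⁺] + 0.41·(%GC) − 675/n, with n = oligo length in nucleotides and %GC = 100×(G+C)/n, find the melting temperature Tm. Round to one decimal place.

79.5°C

Length n = 44. Base counts: A=10, T=14, G=12, C=8
G+C = 20, so %GC = 20/44 × 100 = 45.455%
Salt term: 16.6 × (-0.32) = -5.312
GC term: 0.41 × 45.455 = 18.637; length term: −675/44 = −15.341
Tm = 81.5 + (-5.312) + 18.637 − 15.341 = 79.484 → 79.5°C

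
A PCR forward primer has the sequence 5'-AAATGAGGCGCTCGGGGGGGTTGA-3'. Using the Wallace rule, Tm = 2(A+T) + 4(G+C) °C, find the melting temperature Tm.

Counting bases: C=3, T=4, A=5, G=12
AT pairs contribute 9, GC pairs contribute 15.
Tm = 2×9 + 4×15 = 78°C

78°C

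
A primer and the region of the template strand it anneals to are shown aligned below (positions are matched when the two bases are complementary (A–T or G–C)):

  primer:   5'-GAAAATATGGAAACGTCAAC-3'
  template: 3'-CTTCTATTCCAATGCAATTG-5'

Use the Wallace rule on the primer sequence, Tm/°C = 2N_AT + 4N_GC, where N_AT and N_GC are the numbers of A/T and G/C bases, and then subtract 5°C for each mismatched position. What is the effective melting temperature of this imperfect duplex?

Primer base counts: A=10, T=3, G=4, C=3 → A+T=13, G+C=7
Perfect-match Tm = 2(13) + 4(7) = 26 + 28 = 54°C
Mismatches (positions where the bases are not complementary): 5 (at positions 4, 8, 11, 12, 17)
Effective Tm = 54 − 5×5 = 54 − 25 = 29°C

29°C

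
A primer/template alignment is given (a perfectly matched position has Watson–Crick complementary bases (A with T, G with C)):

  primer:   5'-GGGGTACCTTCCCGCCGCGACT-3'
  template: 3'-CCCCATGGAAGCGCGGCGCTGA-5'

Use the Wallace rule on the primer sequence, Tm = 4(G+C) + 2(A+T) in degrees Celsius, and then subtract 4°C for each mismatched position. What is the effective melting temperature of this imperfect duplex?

72°C

Primer base counts: A=2, T=4, G=7, C=9 → A+T=6, G+C=16
Perfect-match Tm = 2(6) + 4(16) = 12 + 64 = 76°C
Mismatches (positions where the bases are not complementary): 1 (at position 12)
Effective Tm = 76 − 1×4 = 76 − 4 = 72°C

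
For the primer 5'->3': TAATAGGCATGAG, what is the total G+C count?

Base counts: T=3, G=4, A=5, C=1
Total G or C: 4 + 1 = 5

5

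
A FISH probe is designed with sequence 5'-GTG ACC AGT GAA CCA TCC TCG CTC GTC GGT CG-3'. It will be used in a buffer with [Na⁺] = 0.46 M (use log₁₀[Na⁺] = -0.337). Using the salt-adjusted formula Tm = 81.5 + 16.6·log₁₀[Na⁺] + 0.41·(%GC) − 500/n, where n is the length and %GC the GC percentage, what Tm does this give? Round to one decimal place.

85.9°C

Length n = 32. Scanning the sequence gives C=11, G=9, T=7, A=5.
G+C = 20, so %GC = 20/32 × 100 = 62.5%
Salt term: 16.6 × (-0.337) = -5.594
GC term: 0.41 × 62.5 = 25.625; length term: −500/32 = −15.625
Tm = 81.5 + (-5.594) + 25.625 − 15.625 = 85.906 → 85.9°C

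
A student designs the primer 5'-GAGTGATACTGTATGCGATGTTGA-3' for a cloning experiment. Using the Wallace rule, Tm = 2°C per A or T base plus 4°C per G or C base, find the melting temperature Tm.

68°C

Scanning the sequence gives G=8, A=6, T=8, C=2.
So N_AT = 14 and N_GC = 10.
Tm = 2(14) + 4(10) = 28 + 40 = 68°C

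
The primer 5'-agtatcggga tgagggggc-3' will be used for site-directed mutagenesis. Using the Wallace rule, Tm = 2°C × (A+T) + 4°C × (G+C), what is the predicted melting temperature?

A=4, T=3, G=10, C=2
AT pairs contribute 7, GC pairs contribute 12.
Tm = 4·12 + 2·7 = 48 + 14 = 62°C

62°C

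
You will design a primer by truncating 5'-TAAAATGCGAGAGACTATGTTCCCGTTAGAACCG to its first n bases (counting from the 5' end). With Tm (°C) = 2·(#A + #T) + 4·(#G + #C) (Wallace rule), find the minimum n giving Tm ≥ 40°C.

n = 15

First 14 bases: TAAAATGCGAGAGA → Tm = 38°C (< 40°C)
First 15 bases: TAAAATGCGAGAGAC → Tm = 42°C (≥ 40°C)
Since every base adds ≥2°C, Tm only increases with n, so the threshold is first crossed at n = 15.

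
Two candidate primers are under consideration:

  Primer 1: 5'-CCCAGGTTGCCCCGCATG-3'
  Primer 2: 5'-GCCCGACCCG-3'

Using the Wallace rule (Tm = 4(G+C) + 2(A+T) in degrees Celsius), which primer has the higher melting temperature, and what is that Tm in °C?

Primer 1: A+T=5, G+C=13 → Tm = 2(5)+4(13) = 62°C
Primer 2: A+T=1, G+C=9 → Tm = 2(1)+4(9) = 38°C
62°C vs 38°C → primer 1 is higher.

Primer 1, 62°C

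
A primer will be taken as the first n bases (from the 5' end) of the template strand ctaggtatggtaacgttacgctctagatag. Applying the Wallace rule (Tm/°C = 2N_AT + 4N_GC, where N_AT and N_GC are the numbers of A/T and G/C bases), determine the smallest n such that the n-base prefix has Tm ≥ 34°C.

n = 12

First 11 bases: CTAGGTATGGT → Tm = 32°C (< 34°C)
First 12 bases: CTAGGTATGGTA → Tm = 34°C (≥ 34°C)
Each additional base adds 2°C (A/T) or 4°C (G/C), so Tm is non-decreasing in n; n = 12 is the first length to reach 34°C.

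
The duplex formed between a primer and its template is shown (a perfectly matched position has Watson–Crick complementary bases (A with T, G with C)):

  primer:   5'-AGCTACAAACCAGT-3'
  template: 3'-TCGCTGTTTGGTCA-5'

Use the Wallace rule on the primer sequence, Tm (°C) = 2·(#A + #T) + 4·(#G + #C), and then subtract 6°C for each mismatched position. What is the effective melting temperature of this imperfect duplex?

Primer base counts: A=6, T=2, G=2, C=4 → A+T=8, G+C=6
Perfect-match Tm = 2(8) + 4(6) = 16 + 24 = 40°C
Mismatches (positions where the bases are not complementary): 1 (at position 4)
Effective Tm = 40 − 1×6 = 40 − 6 = 34°C

34°C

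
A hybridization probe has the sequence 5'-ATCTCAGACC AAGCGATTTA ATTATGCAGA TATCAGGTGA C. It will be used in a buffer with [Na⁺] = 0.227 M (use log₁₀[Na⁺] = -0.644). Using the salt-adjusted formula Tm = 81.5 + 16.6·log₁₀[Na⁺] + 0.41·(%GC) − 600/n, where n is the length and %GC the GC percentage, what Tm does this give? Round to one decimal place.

Length n = 41. Base counts: A=14, T=11, C=8, G=8
G+C = 16, so %GC = 16/41 × 100 = 39.024%
Salt term: 16.6 × (-0.644) = -10.69
GC term: 0.41 × 39.024 = 16; length term: −600/41 = −14.634
Tm = 81.5 + (-10.69) + 16 − 14.634 = 72.176 → 72.2°C

72.2°C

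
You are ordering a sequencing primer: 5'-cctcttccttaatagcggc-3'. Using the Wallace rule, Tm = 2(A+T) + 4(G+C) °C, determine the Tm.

Scanning the sequence gives A=3, G=3, T=6, C=7.
AT pairs contribute 9, GC pairs contribute 10.
Tm = 2(9) + 4(10) = 18 + 40 = 58°C

58°C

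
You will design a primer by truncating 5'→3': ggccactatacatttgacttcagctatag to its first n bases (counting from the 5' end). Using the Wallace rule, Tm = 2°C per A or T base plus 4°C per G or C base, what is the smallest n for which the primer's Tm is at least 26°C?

First 7 bases: GGCCACT → Tm = 24°C (< 26°C)
First 8 bases: GGCCACTA → Tm = 26°C (≥ 26°C)
Since every base adds ≥2°C, Tm only increases with n, so the threshold is first crossed at n = 8.

n = 8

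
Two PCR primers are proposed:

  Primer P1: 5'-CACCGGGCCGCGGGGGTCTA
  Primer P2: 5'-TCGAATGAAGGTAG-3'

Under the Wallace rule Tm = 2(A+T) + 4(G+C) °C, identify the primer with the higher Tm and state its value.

Primer P1, 72°C

Primer P1: A+T=4, G+C=16 → Tm = 2(4)+4(16) = 72°C
Primer P2: A+T=8, G+C=6 → Tm = 2(8)+4(6) = 40°C
72°C vs 40°C → primer P1 is higher.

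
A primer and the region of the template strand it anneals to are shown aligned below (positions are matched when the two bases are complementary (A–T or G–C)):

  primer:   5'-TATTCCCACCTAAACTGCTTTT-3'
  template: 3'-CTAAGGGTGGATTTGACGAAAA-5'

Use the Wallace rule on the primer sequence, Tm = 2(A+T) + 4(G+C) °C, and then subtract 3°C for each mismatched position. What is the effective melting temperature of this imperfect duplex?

57°C

Primer base counts: A=5, T=9, G=1, C=7 → A+T=14, G+C=8
Perfect-match Tm = 2(14) + 4(8) = 28 + 32 = 60°C
Mismatches (positions where the bases are not complementary): 1 (at position 1)
Effective Tm = 60 − 1×3 = 60 − 3 = 57°C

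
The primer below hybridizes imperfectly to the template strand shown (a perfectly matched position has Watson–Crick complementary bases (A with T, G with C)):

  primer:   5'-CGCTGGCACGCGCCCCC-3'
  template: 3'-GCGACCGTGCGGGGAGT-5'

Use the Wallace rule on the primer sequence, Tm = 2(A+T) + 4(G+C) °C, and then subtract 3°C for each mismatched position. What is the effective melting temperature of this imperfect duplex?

Primer base counts: A=1, T=1, G=5, C=10 → A+T=2, G+C=15
Perfect-match Tm = 2(2) + 4(15) = 4 + 60 = 64°C
Mismatches (positions where the bases are not complementary): 3 (at positions 12, 15, 17)
Effective Tm = 64 − 3×3 = 64 − 9 = 55°C

55°C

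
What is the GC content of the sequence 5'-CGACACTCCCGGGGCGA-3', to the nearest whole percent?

Scanning the sequence gives C=7, A=3, G=6, T=1.
G+C = 6 + 7 = 13 out of 17 bases
%GC = 13/17 × 100 = 76.47% ≈ 76%

76%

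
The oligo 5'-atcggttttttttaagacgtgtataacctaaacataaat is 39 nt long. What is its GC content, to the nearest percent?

26%

Counting bases: T=15, A=14, G=5, C=5
G+C = 5 + 5 = 10 out of 39 bases
%GC = 10/39 × 100 = 25.64% ≈ 26%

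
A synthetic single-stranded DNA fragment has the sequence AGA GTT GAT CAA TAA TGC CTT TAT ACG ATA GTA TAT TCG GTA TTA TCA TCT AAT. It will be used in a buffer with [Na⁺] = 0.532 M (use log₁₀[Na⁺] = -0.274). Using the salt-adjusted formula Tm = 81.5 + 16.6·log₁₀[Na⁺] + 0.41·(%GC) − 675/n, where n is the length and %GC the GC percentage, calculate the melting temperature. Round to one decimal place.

Length n = 54. Base counts: C=7, A=18, T=21, G=8
G+C = 15, so %GC = 15/54 × 100 = 27.778%
Salt term: 16.6 × (-0.274) = -4.548
GC term: 0.41 × 27.778 = 11.389; length term: −675/54 = −12.5
Tm = 81.5 + (-4.548) + 11.389 − 12.5 = 75.841 → 75.8°C

75.8°C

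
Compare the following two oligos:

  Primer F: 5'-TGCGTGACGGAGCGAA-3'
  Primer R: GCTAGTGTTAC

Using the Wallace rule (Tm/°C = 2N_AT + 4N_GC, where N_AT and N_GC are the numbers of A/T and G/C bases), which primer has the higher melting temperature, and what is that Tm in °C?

Primer F, 52°C

Primer F: A+T=6, G+C=10 → Tm = 2(6)+4(10) = 52°C
Primer R: A+T=6, G+C=5 → Tm = 2(6)+4(5) = 32°C
52°C vs 32°C → primer F is higher.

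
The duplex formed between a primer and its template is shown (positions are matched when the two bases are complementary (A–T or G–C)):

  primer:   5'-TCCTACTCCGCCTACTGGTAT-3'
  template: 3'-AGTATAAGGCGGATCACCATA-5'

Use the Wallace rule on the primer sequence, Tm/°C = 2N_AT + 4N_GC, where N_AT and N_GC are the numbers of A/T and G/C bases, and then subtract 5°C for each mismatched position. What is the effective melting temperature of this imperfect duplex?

49°C

Primer base counts: A=3, T=7, G=3, C=8 → A+T=10, G+C=11
Perfect-match Tm = 2(10) + 4(11) = 20 + 44 = 64°C
Mismatches (positions where the bases are not complementary): 3 (at positions 3, 6, 15)
Effective Tm = 64 − 3×5 = 64 − 15 = 49°C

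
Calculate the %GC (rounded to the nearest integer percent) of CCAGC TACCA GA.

58%

Base counts: G=2, A=4, T=1, C=5
G+C = 2 + 5 = 7 out of 12 bases
%GC = 7/12 × 100 = 58.33% ≈ 58%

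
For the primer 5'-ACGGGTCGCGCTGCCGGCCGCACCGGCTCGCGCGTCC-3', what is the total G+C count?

Counting bases: G=14, A=2, C=17, T=4
Total G or C: 14 + 17 = 31

31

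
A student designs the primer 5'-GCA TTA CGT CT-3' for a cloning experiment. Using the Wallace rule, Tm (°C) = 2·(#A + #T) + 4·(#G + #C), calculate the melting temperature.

32°C

Base counts: T=4, C=3, G=2, A=2
AT pairs contribute 6, GC pairs contribute 5.
Tm = 2×6 + 4×5 = 32°C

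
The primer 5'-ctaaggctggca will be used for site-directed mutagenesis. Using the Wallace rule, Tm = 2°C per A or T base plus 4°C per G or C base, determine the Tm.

T=2, G=4, A=3, C=3
AT pairs contribute 5, GC pairs contribute 7.
Tm = 4·7 + 2·5 = 28 + 10 = 38°C

38°C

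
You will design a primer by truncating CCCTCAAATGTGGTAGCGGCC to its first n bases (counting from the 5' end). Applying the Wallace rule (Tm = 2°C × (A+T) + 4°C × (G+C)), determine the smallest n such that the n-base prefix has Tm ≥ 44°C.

n = 15

First 14 bases: CCCTCAAATGTGGT → Tm = 42°C (< 44°C)
First 15 bases: CCCTCAAATGTGGTA → Tm = 44°C (≥ 44°C)
Since every base adds ≥2°C, Tm only increases with n, so the threshold is first crossed at n = 15.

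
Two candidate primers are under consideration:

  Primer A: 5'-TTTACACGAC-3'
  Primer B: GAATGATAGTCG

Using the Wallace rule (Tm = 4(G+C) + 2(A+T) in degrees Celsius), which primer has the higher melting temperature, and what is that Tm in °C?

Primer A: A+T=6, G+C=4 → Tm = 2(6)+4(4) = 28°C
Primer B: A+T=7, G+C=5 → Tm = 2(7)+4(5) = 34°C
28°C vs 34°C → primer B is higher.

Primer B, 34°C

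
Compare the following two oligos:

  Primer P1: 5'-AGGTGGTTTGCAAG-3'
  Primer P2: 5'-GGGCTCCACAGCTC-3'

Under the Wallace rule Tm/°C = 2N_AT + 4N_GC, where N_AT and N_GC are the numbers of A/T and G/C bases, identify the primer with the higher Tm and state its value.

Primer P1: A+T=7, G+C=7 → Tm = 2(7)+4(7) = 42°C
Primer P2: A+T=4, G+C=10 → Tm = 2(4)+4(10) = 48°C
42°C vs 48°C → primer P2 is higher.

Primer P2, 48°C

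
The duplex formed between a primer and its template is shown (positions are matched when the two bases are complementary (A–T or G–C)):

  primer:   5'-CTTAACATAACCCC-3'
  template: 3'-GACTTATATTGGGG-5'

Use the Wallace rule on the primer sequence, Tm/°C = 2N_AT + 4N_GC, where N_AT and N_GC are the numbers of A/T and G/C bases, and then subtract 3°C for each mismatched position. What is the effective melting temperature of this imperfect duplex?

Primer base counts: A=5, T=3, G=0, C=6 → A+T=8, G+C=6
Perfect-match Tm = 2(8) + 4(6) = 16 + 24 = 40°C
Mismatches (positions where the bases are not complementary): 2 (at positions 3, 6)
Effective Tm = 40 − 2×3 = 40 − 6 = 34°C

34°C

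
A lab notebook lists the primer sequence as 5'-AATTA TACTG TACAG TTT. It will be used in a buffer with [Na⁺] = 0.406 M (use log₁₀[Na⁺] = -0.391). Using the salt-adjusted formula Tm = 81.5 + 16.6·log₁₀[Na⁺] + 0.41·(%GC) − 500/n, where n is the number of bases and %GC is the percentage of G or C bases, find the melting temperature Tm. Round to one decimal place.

56.3°C

Length n = 18. Base counts: C=2, A=6, G=2, T=8
G+C = 4, so %GC = 4/18 × 100 = 22.222%
Salt term: 16.6 × (-0.391) = -6.491
GC term: 0.41 × 22.222 = 9.111; length term: −500/18 = −27.778
Tm = 81.5 + (-6.491) + 9.111 − 27.778 = 56.342 → 56.3°C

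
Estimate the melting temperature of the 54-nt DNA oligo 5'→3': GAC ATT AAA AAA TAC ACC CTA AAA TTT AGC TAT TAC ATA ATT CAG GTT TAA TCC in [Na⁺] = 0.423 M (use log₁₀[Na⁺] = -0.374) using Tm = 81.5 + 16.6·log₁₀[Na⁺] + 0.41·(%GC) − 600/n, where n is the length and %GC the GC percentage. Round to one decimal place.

Length n = 54. Counting bases: G=4, T=17, C=10, A=23
G+C = 14, so %GC = 14/54 × 100 = 25.926%
Salt term: 16.6 × (-0.374) = -6.208
GC term: 0.41 × 25.926 = 10.63; length term: −600/54 = −11.111
Tm = 81.5 + (-6.208) + 10.63 − 11.111 = 74.811 → 74.8°C

74.8°C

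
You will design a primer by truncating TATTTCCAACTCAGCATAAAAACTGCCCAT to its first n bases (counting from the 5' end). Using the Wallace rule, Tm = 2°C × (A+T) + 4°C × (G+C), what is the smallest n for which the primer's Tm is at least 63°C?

n = 25

First 24 bases: TATTTCCAACTCAGCATAAAAACT → Tm = 62°C (< 63°C)
First 25 bases: TATTTCCAACTCAGCATAAAAACTG → Tm = 66°C (≥ 63°C)
Since every base adds ≥2°C, Tm only increases with n, so the threshold is first crossed at n = 25.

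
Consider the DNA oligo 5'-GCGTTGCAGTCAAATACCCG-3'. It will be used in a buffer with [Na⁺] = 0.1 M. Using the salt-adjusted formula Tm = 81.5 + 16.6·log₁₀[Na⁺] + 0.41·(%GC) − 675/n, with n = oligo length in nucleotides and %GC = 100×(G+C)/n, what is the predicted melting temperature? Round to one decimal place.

53.7°C

Length n = 20. Counting bases: A=5, G=5, T=4, C=6
G+C = 11, so %GC = 11/20 × 100 = 55%
Salt term: 16.6 × (-1) = -16.6
GC term: 0.41 × 55 = 22.55; length term: −675/20 = −33.75
Tm = 81.5 + (-16.6) + 22.55 − 33.75 = 53.7 → 53.7°C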